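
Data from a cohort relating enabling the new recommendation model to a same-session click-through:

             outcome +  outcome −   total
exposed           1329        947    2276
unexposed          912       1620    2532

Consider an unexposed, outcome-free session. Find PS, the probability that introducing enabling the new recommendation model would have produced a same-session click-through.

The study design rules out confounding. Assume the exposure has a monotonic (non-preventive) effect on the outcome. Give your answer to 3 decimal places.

p₁ = P(outcome | exposed) = 1329/2276 = 0.58392
p₀ = P(outcome | unexposed) = 912/2532 = 0.36019
Under exogeneity and monotonicity, PS = (p₁ − p₀) / (1 − p₀).
PS = (0.58392 − 0.36019) / (1 − 0.36019) = 0.22373 / 0.63981 ≈ 0.3497

PS ≈ 0.350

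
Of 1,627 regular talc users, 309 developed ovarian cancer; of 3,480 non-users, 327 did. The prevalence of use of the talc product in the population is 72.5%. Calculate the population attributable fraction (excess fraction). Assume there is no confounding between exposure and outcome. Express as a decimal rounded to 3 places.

PAF ≈ 0.425

p₁ = P(outcome | exposed) = 309/1627 = 0.18992
p₀ = P(outcome | unexposed) = 327/3480 = 0.093966
Overall risk P(Y=1) = π·p₁ + (1−π)·p₀ = 0.725×0.18992 + 0.275×0.093966 = 0.16353.
Under exogeneity, PAF = [P(Y=1) − p₀] / P(Y=1).
PAF = (0.16353 − 0.093966) / 0.16353 ≈ 0.4254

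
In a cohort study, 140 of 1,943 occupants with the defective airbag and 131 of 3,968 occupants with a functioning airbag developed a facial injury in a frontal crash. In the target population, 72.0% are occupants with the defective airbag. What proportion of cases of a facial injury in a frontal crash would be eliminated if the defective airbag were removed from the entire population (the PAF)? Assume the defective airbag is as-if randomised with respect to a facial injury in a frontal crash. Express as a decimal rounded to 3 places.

p₁ = P(outcome | exposed) = 140/1943 = 0.072054
p₀ = P(outcome | unexposed) = 131/3968 = 0.033014
Overall risk P(Y=1) = π·p₁ + (1−π)·p₀ = 0.72×0.072054 + 0.28×0.033014 = 0.061122.
Under exogeneity, PAF = [P(Y=1) − p₀] / P(Y=1).
PAF = (0.061122 − 0.033014) / 0.061122 ≈ 0.4599

PAF ≈ 0.460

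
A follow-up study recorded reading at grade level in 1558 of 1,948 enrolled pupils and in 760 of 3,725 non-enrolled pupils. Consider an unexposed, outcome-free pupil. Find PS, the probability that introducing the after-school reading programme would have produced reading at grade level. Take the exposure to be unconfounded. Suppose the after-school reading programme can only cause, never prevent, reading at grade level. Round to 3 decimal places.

p₁ = P(outcome | exposed) = 1558/1948 = 0.79979
p₀ = P(outcome | unexposed) = 760/3725 = 0.20403
Under exogeneity and monotonicity, PS = (p₁ − p₀) / (1 − p₀).
PS = (0.79979 − 0.20403) / (1 − 0.20403) = 0.59577 / 0.79597 ≈ 0.7485

PS ≈ 0.748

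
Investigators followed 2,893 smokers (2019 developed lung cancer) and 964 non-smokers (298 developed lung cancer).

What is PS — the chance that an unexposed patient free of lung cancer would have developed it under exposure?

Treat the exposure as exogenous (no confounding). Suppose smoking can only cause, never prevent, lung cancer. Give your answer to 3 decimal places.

PS ≈ 0.563

p₁ = P(outcome | exposed) = 2019/2893 = 0.69789
p₀ = P(outcome | unexposed) = 298/964 = 0.30913
Under exogeneity and monotonicity, PS = (p₁ − p₀) / (1 − p₀).
PS = (0.69789 − 0.30913) / (1 − 0.30913) = 0.38876 / 0.69087 ≈ 0.5627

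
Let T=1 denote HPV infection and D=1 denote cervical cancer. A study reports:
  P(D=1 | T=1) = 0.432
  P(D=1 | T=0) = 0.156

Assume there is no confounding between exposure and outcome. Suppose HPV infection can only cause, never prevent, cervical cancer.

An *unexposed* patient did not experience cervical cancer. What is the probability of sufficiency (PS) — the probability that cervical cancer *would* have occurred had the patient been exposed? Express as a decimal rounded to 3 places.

Let p₁ = 0.432, p₀ = 0.156.
Under exogeneity and monotonicity, PS = (p₁ − p₀) / (1 − p₀).
PS = (0.432 − 0.156) / (1 − 0.156) = 0.276 / 0.844 ≈ 0.3270

PS ≈ 0.327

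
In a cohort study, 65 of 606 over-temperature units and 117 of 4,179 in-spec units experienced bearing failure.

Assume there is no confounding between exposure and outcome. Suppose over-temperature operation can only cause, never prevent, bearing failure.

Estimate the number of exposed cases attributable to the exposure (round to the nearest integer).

about 48 cases

p₁ = P(outcome | exposed) = 65/606 = 0.10726
p₀ = P(outcome | unexposed) = 117/4179 = 0.027997
PN = (p₁ − p₀)/p₁ = (0.10726 − 0.027997) / 0.10726 ≈ 0.73898.
Attributable cases ≈ PN × (exposed cases) = 0.73898 × 65 ≈ 48.03.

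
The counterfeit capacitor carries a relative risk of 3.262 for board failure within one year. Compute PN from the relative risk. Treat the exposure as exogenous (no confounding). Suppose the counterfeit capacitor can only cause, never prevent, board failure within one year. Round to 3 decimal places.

Under exogeneity and monotonicity, PN = (RR − 1) / RR = 1 − 1/RR.
PN = (3.262 − 1) / 3.262 = 2.262 / 3.262 ≈ 0.6934

PN ≈ 0.693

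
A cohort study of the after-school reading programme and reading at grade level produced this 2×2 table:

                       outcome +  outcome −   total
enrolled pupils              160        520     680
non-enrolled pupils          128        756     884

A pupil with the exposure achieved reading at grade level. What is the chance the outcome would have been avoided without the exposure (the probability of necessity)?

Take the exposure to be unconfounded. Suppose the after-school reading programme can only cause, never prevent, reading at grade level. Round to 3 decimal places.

p₁ = P(outcome | exposed) = 160/680 = 0.23529
p₀ = P(outcome | unexposed) = 128/884 = 0.1448
Under exogeneity and monotonicity, PN = (p₁ − p₀) / p₁.
PN = (0.23529 − 0.1448) / 0.23529 = 0.090498 / 0.23529 ≈ 0.3846

PN ≈ 0.385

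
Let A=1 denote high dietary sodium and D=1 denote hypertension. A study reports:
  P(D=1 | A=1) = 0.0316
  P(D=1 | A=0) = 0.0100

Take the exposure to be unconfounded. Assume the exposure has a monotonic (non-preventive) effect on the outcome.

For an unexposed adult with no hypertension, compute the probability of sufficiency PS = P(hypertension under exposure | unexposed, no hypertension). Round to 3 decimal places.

PS ≈ 0.022

Let p₁ = 0.0316, p₀ = 0.01.
Under exogeneity and monotonicity, PS = (p₁ − p₀) / (1 − p₀).
PS = (0.0316 − 0.01) / (1 − 0.01) = 0.0216 / 0.99 ≈ 0.0218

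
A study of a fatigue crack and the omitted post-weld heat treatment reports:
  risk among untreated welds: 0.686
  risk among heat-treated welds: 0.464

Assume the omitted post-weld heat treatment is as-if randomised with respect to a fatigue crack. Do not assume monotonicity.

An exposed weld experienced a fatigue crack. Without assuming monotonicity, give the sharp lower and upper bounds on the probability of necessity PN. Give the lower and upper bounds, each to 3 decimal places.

0.324 ≤ PN ≤ 0.781

Let p₁ = 0.686, p₀ = 0.464.
Under exogeneity alone the bounds on PN are max{0,(p₁−p₀)/p₁} ≤ PN ≤ min{1,(1−p₀)/p₁}.
  lower = (p₁ − p₀)/p₁ = 0.222 / 0.686 ≈ 0.3236
  upper = min{1, (1 − p₀)/p₁} = 0.536 / 0.686 ≈ 0.7813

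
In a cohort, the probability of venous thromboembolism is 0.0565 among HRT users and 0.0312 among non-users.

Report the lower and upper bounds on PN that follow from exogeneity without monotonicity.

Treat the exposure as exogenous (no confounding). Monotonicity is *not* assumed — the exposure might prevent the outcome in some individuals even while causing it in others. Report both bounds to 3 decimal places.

0.448 ≤ PN ≤ 1.000

Let p₁ = 0.0565, p₀ = 0.0312.
Under exogeneity alone the bounds on PN are max{0,(p₁−p₀)/p₁} ≤ PN ≤ min{1,(1−p₀)/p₁}.
  lower = (p₁ − p₀)/p₁ = 0.0253 / 0.0565 ≈ 0.4478
  upper = min{1, (1 − p₀)/p₁} = 0.9688 / 0.0565 ≈ 17.1469 → capped at 1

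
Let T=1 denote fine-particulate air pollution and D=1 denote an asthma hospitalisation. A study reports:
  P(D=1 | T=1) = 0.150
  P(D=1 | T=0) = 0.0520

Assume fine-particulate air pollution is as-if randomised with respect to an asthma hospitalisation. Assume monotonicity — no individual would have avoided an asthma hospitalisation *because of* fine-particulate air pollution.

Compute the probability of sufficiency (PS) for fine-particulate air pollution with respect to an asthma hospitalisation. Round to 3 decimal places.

PS ≈ 0.103

Let p₁ = 0.15, p₀ = 0.052.
Under exogeneity and monotonicity, PS = (p₁ − p₀) / (1 − p₀).
PS = (0.15 − 0.052) / (1 − 0.052) = 0.098 / 0.948 ≈ 0.1034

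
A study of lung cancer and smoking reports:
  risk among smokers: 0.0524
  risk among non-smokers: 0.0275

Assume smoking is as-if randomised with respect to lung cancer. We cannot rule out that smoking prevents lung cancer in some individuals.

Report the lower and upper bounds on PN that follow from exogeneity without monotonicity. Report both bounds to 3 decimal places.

0.475 ≤ PN ≤ 1.000

Let p₁ = 0.0524, p₀ = 0.0275.
Under exogeneity alone the bounds on PN are max{0,(p₁−p₀)/p₁} ≤ PN ≤ min{1,(1−p₀)/p₁}.
  lower = (p₁ − p₀)/p₁ = 0.0249 / 0.0524 ≈ 0.4752
  upper = min{1, (1 − p₀)/p₁} = 0.9725 / 0.0524 ≈ 18.5592 → capped at 1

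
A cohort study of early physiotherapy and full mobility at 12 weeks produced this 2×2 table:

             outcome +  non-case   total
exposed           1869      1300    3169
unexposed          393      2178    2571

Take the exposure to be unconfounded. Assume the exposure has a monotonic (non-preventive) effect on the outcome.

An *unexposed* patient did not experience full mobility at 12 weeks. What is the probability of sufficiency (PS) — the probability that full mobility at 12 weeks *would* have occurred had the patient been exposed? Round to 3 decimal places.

PS ≈ 0.516

p₁ = P(outcome | exposed) = 1869/3169 = 0.58978
p₀ = P(outcome | unexposed) = 393/2571 = 0.15286
Under exogeneity and monotonicity, PS = (p₁ − p₀)/(1 − p₀).
PS = (0.58978 − 0.15286) / 0.84714 ≈ 0.5158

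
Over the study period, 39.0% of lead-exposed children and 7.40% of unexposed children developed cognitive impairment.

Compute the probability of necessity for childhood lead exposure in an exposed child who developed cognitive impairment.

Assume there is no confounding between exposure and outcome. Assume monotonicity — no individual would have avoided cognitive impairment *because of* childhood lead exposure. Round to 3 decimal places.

p₁ = 0.39, p₀ = 0.074.
Under exogeneity and monotonicity, PN = (p₁ − p₀) / p₁.
PN = (0.39 − 0.074) / 0.39 = 0.316 / 0.39 ≈ 0.8103

PN ≈ 0.810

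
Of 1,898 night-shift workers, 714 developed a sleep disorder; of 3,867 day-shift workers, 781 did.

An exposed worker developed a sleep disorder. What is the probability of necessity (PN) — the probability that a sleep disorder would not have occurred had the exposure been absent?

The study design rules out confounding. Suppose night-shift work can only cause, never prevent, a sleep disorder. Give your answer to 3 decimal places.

PN ≈ 0.463

p₁ = P(outcome | exposed) = 714/1898 = 0.37619
p₀ = P(outcome | unexposed) = 781/3867 = 0.20197
Under exogeneity and monotonicity, PN = (p₁ − p₀) / p₁.
PN = (0.37619 − 0.20197) / 0.37619 = 0.17422 / 0.37619 ≈ 0.4631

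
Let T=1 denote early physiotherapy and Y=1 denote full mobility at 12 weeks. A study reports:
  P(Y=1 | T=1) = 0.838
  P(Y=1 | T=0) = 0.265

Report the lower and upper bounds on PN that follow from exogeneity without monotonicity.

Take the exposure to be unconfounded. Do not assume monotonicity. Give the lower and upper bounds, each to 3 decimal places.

Let p₁ = 0.838, p₀ = 0.265.
Under exogeneity alone the bounds on PN are max{0,(p₁−p₀)/p₁} ≤ PN ≤ min{1,(1−p₀)/p₁}.
  lower = (p₁ − p₀)/p₁ = 0.573 / 0.838 ≈ 0.6838
  upper = min{1, (1 − p₀)/p₁} = 0.735 / 0.838 ≈ 0.8771

0.684 ≤ PN ≤ 0.877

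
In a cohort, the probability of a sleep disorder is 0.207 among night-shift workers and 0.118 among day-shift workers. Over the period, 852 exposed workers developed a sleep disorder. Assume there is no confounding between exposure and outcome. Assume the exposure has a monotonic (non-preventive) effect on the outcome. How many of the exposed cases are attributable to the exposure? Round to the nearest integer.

about 366 cases

Let p₁ = 0.207, p₀ = 0.118.
PN = (p₁ − p₀)/p₁ = (0.207 − 0.118) / 0.207 ≈ 0.42995.
Attributable cases ≈ PN × (exposed cases) = 0.42995 × 852 ≈ 366.32.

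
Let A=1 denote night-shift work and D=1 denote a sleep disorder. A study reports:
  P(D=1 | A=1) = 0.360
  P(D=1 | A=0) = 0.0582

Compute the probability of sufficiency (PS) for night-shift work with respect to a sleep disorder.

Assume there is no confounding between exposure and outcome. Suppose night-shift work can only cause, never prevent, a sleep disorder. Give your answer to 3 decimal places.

PS ≈ 0.320

Let p₁ = 0.36, p₀ = 0.0582.
Under exogeneity and monotonicity, PS = (p₁ − p₀) / (1 − p₀).
PS = (0.36 − 0.0582) / (1 − 0.0582) = 0.3018 / 0.9418 ≈ 0.3205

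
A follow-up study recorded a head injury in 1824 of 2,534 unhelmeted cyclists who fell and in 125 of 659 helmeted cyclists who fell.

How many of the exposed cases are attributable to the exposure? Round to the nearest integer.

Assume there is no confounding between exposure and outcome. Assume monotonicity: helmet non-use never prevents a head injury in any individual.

p₁ = P(outcome | exposed) = 1824/2534 = 0.71981
p₀ = P(outcome | unexposed) = 125/659 = 0.18968
PN = (p₁ − p₀)/p₁ = (0.71981 − 0.18968) / 0.71981 ≈ 0.73648.
Attributable cases ≈ PN × (exposed cases) = 0.73648 × 1824 ≈ 1343.35.

about 1343 cases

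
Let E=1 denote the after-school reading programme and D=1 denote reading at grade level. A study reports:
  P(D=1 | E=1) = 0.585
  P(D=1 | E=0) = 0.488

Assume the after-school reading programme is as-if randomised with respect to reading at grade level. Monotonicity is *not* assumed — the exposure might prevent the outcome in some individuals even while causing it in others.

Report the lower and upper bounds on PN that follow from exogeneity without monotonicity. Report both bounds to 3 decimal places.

0.166 ≤ PN ≤ 0.875

Let p₁ = 0.585, p₀ = 0.488.
Under exogeneity alone the bounds on PN are max{0,(p₁−p₀)/p₁} ≤ PN ≤ min{1,(1−p₀)/p₁}.
  lower = (p₁ − p₀)/p₁ = 0.097 / 0.585 ≈ 0.1658
  upper = min{1, (1 − p₀)/p₁} = 0.512 / 0.585 ≈ 0.8752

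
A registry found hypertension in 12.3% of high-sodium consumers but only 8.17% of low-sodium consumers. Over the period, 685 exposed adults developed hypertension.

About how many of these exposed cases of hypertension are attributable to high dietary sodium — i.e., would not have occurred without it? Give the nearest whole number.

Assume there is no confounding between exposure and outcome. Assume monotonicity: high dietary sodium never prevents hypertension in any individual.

about 230 cases

p₁ = 0.123, p₀ = 0.0817.
PN = (p₁ − p₀)/p₁ = (0.123 − 0.0817) / 0.123 ≈ 0.33577.
Attributable cases ≈ PN × (exposed cases) = 0.33577 × 685 ≈ 230.00.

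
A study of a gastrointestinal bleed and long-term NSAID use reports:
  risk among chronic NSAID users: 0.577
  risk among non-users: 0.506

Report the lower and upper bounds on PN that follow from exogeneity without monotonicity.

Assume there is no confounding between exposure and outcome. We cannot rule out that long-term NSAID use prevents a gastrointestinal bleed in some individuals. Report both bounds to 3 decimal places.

Let p₁ = 0.577, p₀ = 0.506.
Under exogeneity alone the bounds on PN are max{0,(p₁−p₀)/p₁} ≤ PN ≤ min{1,(1−p₀)/p₁}.
  lower = (p₁ − p₀)/p₁ = 0.071 / 0.577 ≈ 0.1231
  upper = min{1, (1 − p₀)/p₁} = 0.494 / 0.577 ≈ 0.8562

0.123 ≤ PN ≤ 0.856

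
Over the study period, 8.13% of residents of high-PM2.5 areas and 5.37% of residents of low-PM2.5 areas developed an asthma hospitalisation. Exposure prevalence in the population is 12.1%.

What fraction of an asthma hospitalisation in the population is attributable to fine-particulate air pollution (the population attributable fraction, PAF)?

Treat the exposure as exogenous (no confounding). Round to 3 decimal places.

PAF ≈ 0.059

p₁ = 0.0813, p₀ = 0.0537.
Overall risk P(Y=1) = π·p₁ + (1−π)·p₀ = 0.121×0.0813 + 0.879×0.0537 = 0.05704.
Under exogeneity, PAF = [P(Y=1) − p₀] / P(Y=1).
PAF = (0.05704 − 0.0537) / 0.05704 ≈ 0.0585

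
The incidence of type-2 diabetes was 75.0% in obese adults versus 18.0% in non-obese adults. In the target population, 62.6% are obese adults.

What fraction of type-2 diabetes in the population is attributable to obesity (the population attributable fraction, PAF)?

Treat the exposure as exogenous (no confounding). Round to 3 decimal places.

PAF ≈ 0.665

p₁ = 0.75, p₀ = 0.18.
Overall risk P(Y=1) = π·p₁ + (1−π)·p₀ = 0.626×0.75 + 0.374×0.18 = 0.53682.
Under exogeneity, PAF = [P(Y=1) − p₀] / P(Y=1).
PAF = (0.53682 − 0.18) / 0.53682 ≈ 0.6647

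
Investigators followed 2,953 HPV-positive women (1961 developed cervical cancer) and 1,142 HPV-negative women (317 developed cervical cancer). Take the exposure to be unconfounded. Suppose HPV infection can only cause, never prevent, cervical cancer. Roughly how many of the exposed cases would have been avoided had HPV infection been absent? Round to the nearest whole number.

about 1141 cases

p₁ = P(outcome | exposed) = 1961/2953 = 0.66407
p₀ = P(outcome | unexposed) = 317/1142 = 0.27758
PN = (p₁ − p₀)/p₁ = (0.66407 − 0.27758) / 0.66407 ≈ 0.58200.
Attributable cases ≈ PN × (exposed cases) = 0.58200 × 1961 ≈ 1141.30.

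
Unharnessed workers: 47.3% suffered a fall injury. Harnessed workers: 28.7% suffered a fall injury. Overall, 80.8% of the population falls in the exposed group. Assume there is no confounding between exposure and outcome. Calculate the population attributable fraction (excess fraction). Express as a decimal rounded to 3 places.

PAF ≈ 0.344

p₁ = 0.473, p₀ = 0.287.
Overall risk P(Y=1) = π·p₁ + (1−π)·p₀ = 0.808×0.473 + 0.192×0.287 = 0.43729.
Under exogeneity, PAF = [P(Y=1) − p₀] / P(Y=1).
PAF = (0.43729 − 0.287) / 0.43729 ≈ 0.3437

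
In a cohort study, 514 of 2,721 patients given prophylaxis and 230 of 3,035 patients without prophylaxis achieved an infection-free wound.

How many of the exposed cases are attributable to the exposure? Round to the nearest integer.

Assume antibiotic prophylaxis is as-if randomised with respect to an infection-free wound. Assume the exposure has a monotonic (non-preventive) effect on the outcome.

p₁ = P(outcome | exposed) = 514/2721 = 0.1889
p₀ = P(outcome | unexposed) = 230/3035 = 0.075783
PN = (p₁ − p₀)/p₁ = (0.1889 − 0.075783) / 0.1889 ≈ 0.59882.
Attributable cases ≈ PN × (exposed cases) = 0.59882 × 514 ≈ 307.80.

about 308 cases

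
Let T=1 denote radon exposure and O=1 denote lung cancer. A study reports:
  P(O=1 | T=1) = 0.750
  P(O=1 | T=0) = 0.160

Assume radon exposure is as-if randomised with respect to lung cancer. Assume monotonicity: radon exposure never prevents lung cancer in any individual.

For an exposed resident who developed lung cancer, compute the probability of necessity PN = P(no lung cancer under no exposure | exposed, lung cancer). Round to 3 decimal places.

PN ≈ 0.787

Let p₁ = 0.75, p₀ = 0.16.
Under exogeneity and monotonicity, PN = (p₁ − p₀) / p₁.
PN = (0.75 − 0.16) / 0.75 = 0.59 / 0.75 ≈ 0.7867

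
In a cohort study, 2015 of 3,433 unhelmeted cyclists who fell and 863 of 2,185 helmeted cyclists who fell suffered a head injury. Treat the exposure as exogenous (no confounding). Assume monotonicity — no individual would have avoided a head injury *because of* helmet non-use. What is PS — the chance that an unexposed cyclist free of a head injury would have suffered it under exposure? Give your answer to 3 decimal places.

PS ≈ 0.317

p₁ = P(outcome | exposed) = 2015/3433 = 0.58695
p₀ = P(outcome | unexposed) = 863/2185 = 0.39497
Under exogeneity and monotonicity, PS = (p₁ − p₀) / (1 − p₀).
PS = (0.58695 − 0.39497) / (1 − 0.39497) = 0.19198 / 0.60503 ≈ 0.3173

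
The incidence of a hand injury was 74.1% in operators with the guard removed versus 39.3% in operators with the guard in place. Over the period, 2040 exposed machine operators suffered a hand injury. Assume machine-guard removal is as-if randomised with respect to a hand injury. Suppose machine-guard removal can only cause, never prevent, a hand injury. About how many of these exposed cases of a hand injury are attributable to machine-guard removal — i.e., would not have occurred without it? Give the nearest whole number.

about 958 cases

p₁ = 0.741, p₀ = 0.393.
PN = (p₁ − p₀)/p₁ = (0.741 − 0.393) / 0.741 ≈ 0.46964.
Attributable cases ≈ PN × (exposed cases) = 0.46964 × 2040 ≈ 958.06.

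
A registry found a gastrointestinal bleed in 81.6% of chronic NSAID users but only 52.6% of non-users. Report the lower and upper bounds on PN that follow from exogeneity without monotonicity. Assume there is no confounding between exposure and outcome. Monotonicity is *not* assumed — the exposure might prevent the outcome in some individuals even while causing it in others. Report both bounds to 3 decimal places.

0.355 ≤ PN ≤ 0.581

p₁ = 0.816, p₀ = 0.526.
Under exogeneity alone the bounds on PN are max{0,(p₁−p₀)/p₁} ≤ PN ≤ min{1,(1−p₀)/p₁}.
  lower = (p₁ − p₀)/p₁ = 0.29 / 0.816 ≈ 0.3554
  upper = min{1, (1 − p₀)/p₁} = 0.474 / 0.816 ≈ 0.5809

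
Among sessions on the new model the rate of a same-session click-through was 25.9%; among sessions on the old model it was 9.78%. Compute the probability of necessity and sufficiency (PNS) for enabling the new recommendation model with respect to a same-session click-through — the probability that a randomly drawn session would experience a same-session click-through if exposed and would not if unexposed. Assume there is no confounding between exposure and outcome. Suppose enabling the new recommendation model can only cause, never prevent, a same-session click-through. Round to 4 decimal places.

PNS ≈ 0.1612

p₁ = 0.259, p₀ = 0.0978.
Under exogeneity and monotonicity, PNS = p₁ − p₀.
PNS = 0.259 − 0.0978 = 0.1612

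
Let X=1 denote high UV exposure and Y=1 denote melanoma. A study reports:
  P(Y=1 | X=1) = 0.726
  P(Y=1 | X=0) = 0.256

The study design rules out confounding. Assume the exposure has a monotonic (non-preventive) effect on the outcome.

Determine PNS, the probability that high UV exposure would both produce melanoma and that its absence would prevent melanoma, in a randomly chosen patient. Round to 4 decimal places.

Let p₁ = 0.726, p₀ = 0.256.
Under exogeneity and monotonicity, PNS = p₁ − p₀.
PNS = 0.726 − 0.256 = 0.47

PNS ≈ 0.4700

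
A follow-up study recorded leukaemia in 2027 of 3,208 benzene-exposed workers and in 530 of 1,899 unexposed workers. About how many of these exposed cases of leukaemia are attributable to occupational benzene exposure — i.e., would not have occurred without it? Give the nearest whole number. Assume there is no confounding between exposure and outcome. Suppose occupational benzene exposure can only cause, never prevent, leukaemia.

p₁ = P(outcome | exposed) = 2027/3208 = 0.63186
p₀ = P(outcome | unexposed) = 530/1899 = 0.27909
PN = (p₁ − p₀)/p₁ = (0.63186 − 0.27909) / 0.63186 ≈ 0.55830.
Attributable cases ≈ PN × (exposed cases) = 0.55830 × 2027 ≈ 1131.67.

about 1132 cases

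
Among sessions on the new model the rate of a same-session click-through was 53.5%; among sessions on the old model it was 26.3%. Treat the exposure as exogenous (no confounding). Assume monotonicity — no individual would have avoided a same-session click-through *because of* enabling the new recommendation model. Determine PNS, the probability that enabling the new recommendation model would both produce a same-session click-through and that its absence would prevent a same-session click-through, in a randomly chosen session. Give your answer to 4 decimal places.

p₁ = 0.535, p₀ = 0.263.
Under exogeneity and monotonicity, PNS = p₁ − p₀.
PNS = 0.535 − 0.263 = 0.272

PNS ≈ 0.2720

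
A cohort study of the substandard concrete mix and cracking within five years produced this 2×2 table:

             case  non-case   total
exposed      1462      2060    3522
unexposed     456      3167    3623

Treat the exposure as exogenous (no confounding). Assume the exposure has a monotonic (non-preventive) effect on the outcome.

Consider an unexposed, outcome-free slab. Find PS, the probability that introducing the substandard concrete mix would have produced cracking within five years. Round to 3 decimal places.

p₁ = P(outcome | exposed) = 1462/3522 = 0.41511
p₀ = P(outcome | unexposed) = 456/3623 = 0.12586
Under exogeneity and monotonicity, PS = (p₁ − p₀)/(1 − p₀).
PS = (0.41511 − 0.12586) / 0.87414 ≈ 0.3309

PS ≈ 0.331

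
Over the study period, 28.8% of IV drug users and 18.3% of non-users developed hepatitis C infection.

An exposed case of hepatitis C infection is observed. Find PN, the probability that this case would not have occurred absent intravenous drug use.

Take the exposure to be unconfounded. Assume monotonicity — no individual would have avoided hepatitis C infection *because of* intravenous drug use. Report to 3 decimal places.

PN ≈ 0.365

p₁ = 0.288, p₀ = 0.183.
Under exogeneity and monotonicity, PN = (p₁ − p₀) / p₁.
PN = (0.288 − 0.183) / 0.288 = 0.105 / 0.288 ≈ 0.3646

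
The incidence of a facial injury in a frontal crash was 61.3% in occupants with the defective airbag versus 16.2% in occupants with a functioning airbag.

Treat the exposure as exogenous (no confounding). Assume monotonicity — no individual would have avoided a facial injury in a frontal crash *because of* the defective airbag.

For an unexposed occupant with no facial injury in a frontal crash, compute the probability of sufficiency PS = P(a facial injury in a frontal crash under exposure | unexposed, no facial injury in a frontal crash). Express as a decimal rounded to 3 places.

PS ≈ 0.538

p₁ = 0.613, p₀ = 0.162.
Under exogeneity and monotonicity, PS = (p₁ − p₀) / (1 − p₀).
PS = (0.613 − 0.162) / (1 − 0.162) = 0.451 / 0.838 ≈ 0.5382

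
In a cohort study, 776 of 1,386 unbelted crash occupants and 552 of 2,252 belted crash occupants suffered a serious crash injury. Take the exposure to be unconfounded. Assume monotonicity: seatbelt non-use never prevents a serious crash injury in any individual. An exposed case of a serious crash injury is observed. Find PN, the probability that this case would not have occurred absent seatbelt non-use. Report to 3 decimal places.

PN ≈ 0.562

p₁ = P(outcome | exposed) = 776/1386 = 0.55988
p₀ = P(outcome | unexposed) = 552/2252 = 0.24512
Under exogeneity and monotonicity, PN = (p₁ − p₀) / p₁.
PN = (0.55988 − 0.24512) / 0.55988 = 0.31477 / 0.55988 ≈ 0.5622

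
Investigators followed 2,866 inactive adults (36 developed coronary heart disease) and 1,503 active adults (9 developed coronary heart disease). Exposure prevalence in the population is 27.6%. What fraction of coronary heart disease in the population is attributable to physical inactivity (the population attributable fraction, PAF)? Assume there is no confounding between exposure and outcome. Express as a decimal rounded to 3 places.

PAF ≈ 0.233

p₁ = P(outcome | exposed) = 36/2866 = 0.012561
p₀ = P(outcome | unexposed) = 9/1503 = 0.005988
Overall risk P(Y=1) = π·p₁ + (1−π)·p₀ = 0.276×0.012561 + 0.724×0.005988 = 0.0078022.
Under exogeneity, PAF = [P(Y=1) − p₀] / P(Y=1).
PAF = (0.0078022 − 0.005988) / 0.0078022 ≈ 0.2325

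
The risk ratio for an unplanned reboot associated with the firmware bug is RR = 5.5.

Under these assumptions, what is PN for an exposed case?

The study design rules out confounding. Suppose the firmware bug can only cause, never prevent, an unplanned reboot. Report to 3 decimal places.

Under exogeneity and monotonicity, PN = (RR − 1) / RR = 1 − 1/RR.
PN = (5.5 − 1) / 5.5 = 4.5 / 5.5 ≈ 0.8182

PN ≈ 0.818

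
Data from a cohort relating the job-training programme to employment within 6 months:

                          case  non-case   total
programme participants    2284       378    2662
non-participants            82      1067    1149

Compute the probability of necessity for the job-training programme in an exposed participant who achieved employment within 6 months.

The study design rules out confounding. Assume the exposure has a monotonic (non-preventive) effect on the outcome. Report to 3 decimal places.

p₁ = P(outcome | exposed) = 2284/2662 = 0.858
p₀ = P(outcome | unexposed) = 82/1149 = 0.071366
Under exogeneity and monotonicity, PN = (p₁ − p₀)/p₁.
PN = (0.858 − 0.071366) / 0.858 ≈ 0.9168

PN ≈ 0.917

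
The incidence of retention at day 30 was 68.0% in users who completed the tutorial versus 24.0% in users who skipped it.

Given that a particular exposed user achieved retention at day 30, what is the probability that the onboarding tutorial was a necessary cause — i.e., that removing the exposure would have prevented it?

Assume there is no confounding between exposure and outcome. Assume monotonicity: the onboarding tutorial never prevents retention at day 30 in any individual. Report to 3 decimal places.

PN ≈ 0.647

p₁ = 0.68, p₀ = 0.24.
Under exogeneity and monotonicity, PN = (p₁ − p₀) / p₁.
PN = (0.68 − 0.24) / 0.68 = 0.44 / 0.68 ≈ 0.6471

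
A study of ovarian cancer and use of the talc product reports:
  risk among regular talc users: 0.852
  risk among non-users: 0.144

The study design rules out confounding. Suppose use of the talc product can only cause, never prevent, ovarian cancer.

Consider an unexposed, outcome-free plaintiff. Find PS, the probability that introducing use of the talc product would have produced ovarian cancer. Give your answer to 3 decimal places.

Let p₁ = 0.852, p₀ = 0.144.
Under exogeneity and monotonicity, PS = (p₁ − p₀) / (1 − p₀).
PS = (0.852 − 0.144) / (1 − 0.144) = 0.708 / 0.856 ≈ 0.8271

PS ≈ 0.827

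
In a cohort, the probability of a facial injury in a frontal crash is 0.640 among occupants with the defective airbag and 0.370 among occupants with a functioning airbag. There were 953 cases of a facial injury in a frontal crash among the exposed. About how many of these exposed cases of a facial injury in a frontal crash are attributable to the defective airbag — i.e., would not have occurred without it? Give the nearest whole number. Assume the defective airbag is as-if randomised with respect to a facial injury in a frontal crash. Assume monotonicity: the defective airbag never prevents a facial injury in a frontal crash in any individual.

about 402 cases

Let p₁ = 0.64, p₀ = 0.37.
PN = (p₁ − p₀)/p₁ = (0.64 − 0.37) / 0.64 ≈ 0.42188.
Attributable cases ≈ PN × (exposed cases) = 0.42188 × 953 ≈ 402.05.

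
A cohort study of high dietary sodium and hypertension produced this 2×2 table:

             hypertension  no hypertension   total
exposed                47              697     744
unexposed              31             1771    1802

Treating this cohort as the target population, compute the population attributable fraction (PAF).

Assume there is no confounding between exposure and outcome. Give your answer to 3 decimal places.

PAF ≈ 0.438

p₁ = P(outcome | exposed) = 47/744 = 0.063172
p₀ = P(outcome | unexposed) = 31/1802 = 0.017203
Exposure prevalence π = 744/2546 = 0.29222; overall risk P(Y=1) = 0.030636.
Under exogeneity, PAF = [P(Y=1) − p₀]/P(Y=1).
PAF = (0.030636 − 0.017203) / 0.030636 ≈ 0.4385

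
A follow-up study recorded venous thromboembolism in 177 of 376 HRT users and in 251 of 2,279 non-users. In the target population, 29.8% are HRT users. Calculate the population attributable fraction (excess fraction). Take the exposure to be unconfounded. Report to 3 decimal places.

p₁ = P(outcome | exposed) = 177/376 = 0.47074
p₀ = P(outcome | unexposed) = 251/2279 = 0.11014
Overall risk P(Y=1) = π·p₁ + (1−π)·p₀ = 0.298×0.47074 + 0.702×0.11014 = 0.2176.
Under exogeneity, PAF = [P(Y=1) − p₀] / P(Y=1).
PAF = (0.2176 − 0.11014) / 0.2176 ≈ 0.4939

PAF ≈ 0.494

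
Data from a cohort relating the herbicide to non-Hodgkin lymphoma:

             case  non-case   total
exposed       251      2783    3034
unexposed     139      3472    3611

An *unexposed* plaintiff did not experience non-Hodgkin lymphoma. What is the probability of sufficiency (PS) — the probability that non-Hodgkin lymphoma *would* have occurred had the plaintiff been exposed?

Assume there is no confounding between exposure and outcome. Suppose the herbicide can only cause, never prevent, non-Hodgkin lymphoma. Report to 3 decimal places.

PS ≈ 0.046

p₁ = P(outcome | exposed) = 251/3034 = 0.082729
p₀ = P(outcome | unexposed) = 139/3611 = 0.038493
Under exogeneity and monotonicity, PS = (p₁ − p₀) / (1 − p₀).
PS = (0.082729 − 0.038493) / (1 − 0.038493) = 0.044236 / 0.96151 ≈ 0.0460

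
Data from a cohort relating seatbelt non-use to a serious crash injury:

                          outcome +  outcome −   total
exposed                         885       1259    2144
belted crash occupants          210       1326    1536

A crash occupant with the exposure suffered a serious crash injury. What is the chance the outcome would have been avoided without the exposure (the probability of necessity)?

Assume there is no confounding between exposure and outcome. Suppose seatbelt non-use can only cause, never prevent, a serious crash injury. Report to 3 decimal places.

p₁ = P(outcome | exposed) = 885/2144 = 0.41278
p₀ = P(outcome | unexposed) = 210/1536 = 0.13672
Under exogeneity and monotonicity, PN = (p₁ − p₀) / p₁.
PN = (0.41278 − 0.13672) / 0.41278 = 0.27606 / 0.41278 ≈ 0.6688

PN ≈ 0.669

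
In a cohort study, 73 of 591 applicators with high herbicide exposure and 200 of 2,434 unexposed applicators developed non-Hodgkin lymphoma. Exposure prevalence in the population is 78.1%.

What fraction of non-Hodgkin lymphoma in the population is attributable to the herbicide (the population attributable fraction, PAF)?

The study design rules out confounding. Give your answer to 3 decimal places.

p₁ = P(outcome | exposed) = 73/591 = 0.12352
p₀ = P(outcome | unexposed) = 200/2434 = 0.082169
Overall risk P(Y=1) = π·p₁ + (1−π)·p₀ = 0.781×0.12352 + 0.219×0.082169 = 0.11446.
Under exogeneity, PAF = [P(Y=1) − p₀] / P(Y=1).
PAF = (0.11446 − 0.082169) / 0.11446 ≈ 0.2821

PAF ≈ 0.282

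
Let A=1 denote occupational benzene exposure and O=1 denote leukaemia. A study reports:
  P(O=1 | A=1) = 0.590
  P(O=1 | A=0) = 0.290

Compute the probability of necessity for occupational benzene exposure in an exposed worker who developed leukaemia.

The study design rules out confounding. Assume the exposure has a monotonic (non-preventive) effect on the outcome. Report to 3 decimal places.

PN ≈ 0.508

Let p₁ = 0.59, p₀ = 0.29.
Under exogeneity and monotonicity, PN = (p₁ − p₀) / p₁.
PN = (0.59 − 0.29) / 0.59 = 0.3 / 0.59 ≈ 0.5085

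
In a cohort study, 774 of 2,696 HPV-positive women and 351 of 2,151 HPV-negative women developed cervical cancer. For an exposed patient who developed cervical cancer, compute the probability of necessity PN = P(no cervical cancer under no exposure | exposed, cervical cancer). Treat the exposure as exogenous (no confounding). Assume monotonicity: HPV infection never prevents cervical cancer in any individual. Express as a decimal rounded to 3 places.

PN ≈ 0.432

p₁ = P(outcome | exposed) = 774/2696 = 0.28709
p₀ = P(outcome | unexposed) = 351/2151 = 0.16318
Under exogeneity and monotonicity, PN = (p₁ − p₀) / p₁.
PN = (0.28709 − 0.16318) / 0.28709 = 0.12391 / 0.28709 ≈ 0.4316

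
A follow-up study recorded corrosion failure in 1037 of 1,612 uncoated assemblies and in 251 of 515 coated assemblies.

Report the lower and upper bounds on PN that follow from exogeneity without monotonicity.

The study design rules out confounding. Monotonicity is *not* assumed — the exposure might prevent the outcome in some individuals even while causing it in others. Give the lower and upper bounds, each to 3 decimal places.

0.242 ≤ PN ≤ 0.797

p₁ = P(outcome | exposed) = 1037/1612 = 0.6433
p₀ = P(outcome | unexposed) = 251/515 = 0.48738
Under exogeneity alone the bounds on PN are max{0,(p₁−p₀)/p₁} ≤ PN ≤ min{1,(1−p₀)/p₁}.
  lower = (p₁ − p₀)/p₁ = 0.15592 / 0.6433 ≈ 0.2424
  upper = min{1, (1 − p₀)/p₁} = 0.51262 / 0.6433 ≈ 0.7969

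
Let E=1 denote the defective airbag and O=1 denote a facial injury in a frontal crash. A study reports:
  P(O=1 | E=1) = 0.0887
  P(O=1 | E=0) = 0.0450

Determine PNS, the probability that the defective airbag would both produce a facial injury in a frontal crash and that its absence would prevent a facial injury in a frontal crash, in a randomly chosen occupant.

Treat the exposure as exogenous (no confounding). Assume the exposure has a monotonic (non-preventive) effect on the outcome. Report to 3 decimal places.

PNS ≈ 0.044

Let p₁ = 0.0887, p₀ = 0.045.
Under exogeneity and monotonicity, PNS = p₁ − p₀.
PNS = 0.0887 − 0.045 = 0.0437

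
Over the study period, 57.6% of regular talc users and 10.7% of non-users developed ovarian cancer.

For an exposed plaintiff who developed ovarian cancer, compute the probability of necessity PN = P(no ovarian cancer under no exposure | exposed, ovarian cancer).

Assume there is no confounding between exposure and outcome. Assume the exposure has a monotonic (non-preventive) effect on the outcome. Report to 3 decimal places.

PN ≈ 0.814

p₁ = 0.576, p₀ = 0.107.
Under exogeneity and monotonicity, PN = (p₁ − p₀) / p₁.
PN = (0.576 − 0.107) / 0.576 = 0.469 / 0.576 ≈ 0.8142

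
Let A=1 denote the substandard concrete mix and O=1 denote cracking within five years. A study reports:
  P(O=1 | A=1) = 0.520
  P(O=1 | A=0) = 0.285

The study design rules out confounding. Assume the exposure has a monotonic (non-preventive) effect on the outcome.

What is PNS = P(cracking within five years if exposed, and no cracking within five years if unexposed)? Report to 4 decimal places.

PNS ≈ 0.2350

Let p₁ = 0.52, p₀ = 0.285.
Under exogeneity and monotonicity, PNS = p₁ − p₀.
PNS = 0.52 − 0.285 = 0.235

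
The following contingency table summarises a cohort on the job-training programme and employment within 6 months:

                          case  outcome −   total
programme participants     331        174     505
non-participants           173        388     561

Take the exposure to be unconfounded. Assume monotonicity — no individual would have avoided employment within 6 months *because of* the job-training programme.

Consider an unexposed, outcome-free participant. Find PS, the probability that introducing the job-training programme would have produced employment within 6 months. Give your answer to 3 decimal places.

p₁ = P(outcome | exposed) = 331/505 = 0.65545
p₀ = P(outcome | unexposed) = 173/561 = 0.30838
Under exogeneity and monotonicity, PS = (p₁ − p₀)/(1 − p₀).
PS = (0.65545 − 0.30838) / 0.69162 ≈ 0.5018

PS ≈ 0.502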